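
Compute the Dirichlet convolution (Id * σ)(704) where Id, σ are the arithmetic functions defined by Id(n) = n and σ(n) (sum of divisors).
(Id * σ)(704) = 17687

Divisors of 704: [1, 2, 4, 8, 11, 16, 22, 32, 44, 64, 88, 176, 352, 704]. For each d | 704:
  d = 1: Id(1) · σ(704/1) = 1 · 1524 = 1524
  d = 2: Id(2) · σ(704/2) = 2 · 756 = 1512
  d = 4: Id(4) · σ(704/4) = 4 · 372 = 1488
  d = 8: Id(8) · σ(704/8) = 8 · 180 = 1440
  d = 11: Id(11) · σ(704/11) = 11 · 127 = 1397
  d = 16: Id(16) · σ(704/16) = 16 · 84 = 1344
  d = 22: Id(22) · σ(704/22) = 22 · 63 = 1386
  d = 32: Id(32) · σ(704/32) = 32 · 36 = 1152
  d = 44: Id(44) · σ(704/44) = 44 · 31 = 1364
  d = 64: Id(64) · σ(704/64) = 64 · 12 = 768
  d = 88: Id(88) · σ(704/88) = 88 · 15 = 1320
  d = 176: Id(176) · σ(704/176) = 176 · 7 = 1232
  d = 352: Id(352) · σ(704/352) = 352 · 3 = 1056
  d = 704: Id(704) · σ(704/704) = 704 · 1 = 704
Summing: (Id * σ)(704) = 1524 + 1512 + 1488 + 1440 + 1397 + 1344 + 1386 + 1152 + 1364 + 768 + 1320 + 1232 + 1056 + 704 = 17687.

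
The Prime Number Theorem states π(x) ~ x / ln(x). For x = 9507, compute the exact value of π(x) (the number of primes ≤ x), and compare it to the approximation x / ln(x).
π(9507) = 1177;  x/ln(x) ≈ 1037.91;  relative error ≈ 11.82%.

Directly count primes up to 9507: π(9507) = 1177. The PNT approximation gives 9507/ln(9507) ≈ 9507/9.15978 ≈ 1037.91. Relative error (π(x) − x/ln(x)) / π(x) ≈ 11.82%; the approximation is known to undercount slightly (Li(x) is a better estimate).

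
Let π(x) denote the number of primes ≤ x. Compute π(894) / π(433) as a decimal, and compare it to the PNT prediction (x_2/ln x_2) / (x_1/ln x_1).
π(894)/π(433) = 154/84 ≈ 1.8333;  PNT prediction ≈ 1.8444.

π(433) = 84 and π(894) = 154, so π(894)/π(433) ≈ 1.8333. The PNT-predicted ratio is (894/ln(894)) / (433/ln(433)) ≈ 1.8444. The two agree to within a few percent, as expected.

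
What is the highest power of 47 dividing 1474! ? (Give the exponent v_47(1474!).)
v_47(1474!) = 31

Legendre's formula: v_p(n!) = Σ_{k ≥ 1} ⌊n / p^k⌋. For p = 47, n = 1474, the terms are:
  ⌊1474/47^1⌋ = ⌊1474/47⌋ = 31
(the next term ⌊1474/47^2⌋ = 0, terminating the sum). Summing: v_47(1474!) = 31 = 31.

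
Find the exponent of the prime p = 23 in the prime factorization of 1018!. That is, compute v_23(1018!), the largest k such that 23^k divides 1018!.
v_23(1018!) = 45

Legendre's formula: v_p(n!) = Σ_{k ≥ 1} ⌊n / p^k⌋. For p = 23, n = 1018, the terms are:
  ⌊1018/23^1⌋ = ⌊1018/23⌋ = 44
  ⌊1018/23^2⌋ = ⌊1018/529⌋ = 1
(the next term ⌊1018/23^3⌋ = 0, terminating the sum). Summing: v_23(1018!) = 44 + 1 = 45.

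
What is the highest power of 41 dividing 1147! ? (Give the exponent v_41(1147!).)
v_41(1147!) = 27

Legendre's formula: v_p(n!) = Σ_{k ≥ 1} ⌊n / p^k⌋. For p = 41, n = 1147, the terms are:
  ⌊1147/41^1⌋ = ⌊1147/41⌋ = 27
(the next term ⌊1147/41^2⌋ = 0, terminating the sum). Summing: v_41(1147!) = 27 = 27.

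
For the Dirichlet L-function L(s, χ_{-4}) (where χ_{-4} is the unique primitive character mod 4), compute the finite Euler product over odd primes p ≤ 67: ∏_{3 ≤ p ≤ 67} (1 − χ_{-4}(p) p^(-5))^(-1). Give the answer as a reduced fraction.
∏ = 37979204647637350516760877329690181347337250286656304892593349955377546774080367593893487696930042429/38125690090169221251718118687086971940856605396725095947148046662410194981822835725803035469807616000

The odd primes p ≤ 67 are [3, 5, 7, 11, 13, 17, 19, 23, 29, 31, 37, 41, 43, 47, 53, 59, 61, 67]. For each, χ(p) = 1 if p ≡ 1 mod 4, χ(p) = −1 if p ≡ 3 mod 4. Taking (1 − χ(p)/p^5)^(-1) = p^5/(p^5 − χ(p)): (1 − (-1)/3^5)^(-1) · (1 − (1)/5^5)^(-1) · (1 − (-1)/7^5)^(-1) · (1 − (-1)/11^5)^(-1) · (1 − (1)/13^5)^(-1) · (1 − (1)/17^5)^(-1) · (1 − (-1)/19^5)^(-1) · (1 − (-1)/23^5)^(-1) · (1 − (1)/29^5)^(-1) · (1 − (-1)/31^5)^(-1) · (1 − (1)/37^5)^(-1) · (1 − (1)/41^5)^(-1) · (1 − (-1)/43^5)^(-1) · (1 − (-1)/47^5)^(-1) · (1 − (1)/53^5)^(-1) · (1 − (-1)/59^5)^(-1) · (1 − (1)/61^5)^(-1) · (1 − (-1)/67^5)^(-1) = 37979204647637350516760877329690181347337250286656304892593349955377546774080367593893487696930042429/38125690090169221251718118687086971940856605396725095947148046662410194981822835725803035469807616000.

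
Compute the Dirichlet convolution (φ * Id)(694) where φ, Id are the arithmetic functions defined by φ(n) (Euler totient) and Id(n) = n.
(φ * Id)(694) = 2079

Divisors of 694: [1, 2, 347, 694]. For each d | 694:
  d = 1: φ(1) · Id(694/1) = 1 · 694 = 694
  d = 2: φ(2) · Id(694/2) = 1 · 347 = 347
  d = 347: φ(347) · Id(694/347) = 346 · 2 = 692
  d = 694: φ(694) · Id(694/694) = 346 · 1 = 346
Summing: (φ * Id)(694) = 694 + 347 + 692 + 346 = 2079.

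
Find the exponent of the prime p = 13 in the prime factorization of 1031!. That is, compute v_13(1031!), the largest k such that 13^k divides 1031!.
v_13(1031!) = 85

Legendre's formula: v_p(n!) = Σ_{k ≥ 1} ⌊n / p^k⌋. For p = 13, n = 1031, the terms are:
  ⌊1031/13^1⌋ = ⌊1031/13⌋ = 79
  ⌊1031/13^2⌋ = ⌊1031/169⌋ = 6
(the next term ⌊1031/13^3⌋ = 0, terminating the sum). Summing: v_13(1031!) = 79 + 6 = 85.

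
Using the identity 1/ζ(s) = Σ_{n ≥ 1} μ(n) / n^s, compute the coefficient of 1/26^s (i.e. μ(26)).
μ(26) = 1

Factor n = 26 = 2 · 13. μ(n) = 0 if any exponent ≥ 2 (not squarefree); otherwise μ(n) = (−1)^{ω(n)} where ω(n) is the number of distinct prime factors. Applying: μ(26) = 1.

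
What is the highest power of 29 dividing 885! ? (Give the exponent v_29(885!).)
v_29(885!) = 31

Legendre's formula: v_p(n!) = Σ_{k ≥ 1} ⌊n / p^k⌋. For p = 29, n = 885, the terms are:
  ⌊885/29^1⌋ = ⌊885/29⌋ = 30
  ⌊885/29^2⌋ = ⌊885/841⌋ = 1
(the next term ⌊885/29^3⌋ = 0, terminating the sum). Summing: v_29(885!) = 30 + 1 = 31.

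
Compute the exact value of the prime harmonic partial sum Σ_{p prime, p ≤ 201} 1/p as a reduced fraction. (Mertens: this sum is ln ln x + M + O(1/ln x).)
Σ 1/p = 15202313841027497739047080375538859939135227730139536997746371469607707132833646367/7799922041683461553249199106329813876687996789903550945093032474868511536164700810

π(201) = 46, so the primes ≤ 201 are [2, 3, 5, 7, 11, 13, 17, 19, 23, 29, 31, 37, 41, 43, 47, 53, 59, 61, 67, 71, 73, 79, 83, 89, 97, 101, 103, 107, 109, 113, 127, 131, 137, 139, 149, 151, 157, 163, 167, 173, 179, 181, 191, 193, 197, 199]. Summing 1/p over these primes: 15202313841027497739047080375538859939135227730139536997746371469607707132833646367/7799922041683461553249199106329813876687996789903550945093032474868511536164700810 ≈ 1.9490. Mertens estimate ln ln(201) + 0.2615 ≈ 1.9298.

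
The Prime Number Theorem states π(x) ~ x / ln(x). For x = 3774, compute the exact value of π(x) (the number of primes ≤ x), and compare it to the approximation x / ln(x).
π(3774) = 525;  x/ln(x) ≈ 458.24;  relative error ≈ 12.72%.

Directly count primes up to 3774: π(3774) = 525. The PNT approximation gives 3774/ln(3774) ≈ 3774/8.23589 ≈ 458.24. Relative error (π(x) − x/ln(x)) / π(x) ≈ 12.72%; the approximation is known to undercount slightly (Li(x) is a better estimate).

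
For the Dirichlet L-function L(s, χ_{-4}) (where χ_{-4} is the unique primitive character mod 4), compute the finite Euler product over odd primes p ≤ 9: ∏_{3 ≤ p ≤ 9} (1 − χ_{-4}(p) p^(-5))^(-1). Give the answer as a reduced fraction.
∏ = 12762815625/12811998848

The odd primes p ≤ 9 are [3, 5, 7]. For each, χ(p) = 1 if p ≡ 1 mod 4, χ(p) = −1 if p ≡ 3 mod 4. Taking (1 − χ(p)/p^5)^(-1) = p^5/(p^5 − χ(p)): (1 − (-1)/3^5)^(-1) · (1 − (1)/5^5)^(-1) · (1 − (-1)/7^5)^(-1) = 12762815625/12811998848.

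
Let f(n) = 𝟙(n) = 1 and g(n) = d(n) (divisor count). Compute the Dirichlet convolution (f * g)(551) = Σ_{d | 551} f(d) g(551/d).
(𝟙 * d)(551) = 9

Divisors of 551: [1, 19, 29, 551]. For each d | 551:
  d = 1: 𝟙(1) · d(551/1) = 1 · 4 = 4
  d = 19: 𝟙(19) · d(551/19) = 1 · 2 = 2
  d = 29: 𝟙(29) · d(551/29) = 1 · 2 = 2
  d = 551: 𝟙(551) · d(551/551) = 1 · 1 = 1
Summing: (𝟙 * d)(551) = 4 + 2 + 2 + 1 = 9.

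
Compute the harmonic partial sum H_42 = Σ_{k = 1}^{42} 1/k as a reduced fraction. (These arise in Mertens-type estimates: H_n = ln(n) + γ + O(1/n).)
H_42 = 12309312989335019/2844937529085600

Direct summation: H_42 = 1 + 1/2 + ... + 1/42. The least common denominator is lcm(1, ..., 42) = 219060189739591200; over this denominator the numerator is 219060189739591200 + 109530094869795600 + 73020063246530400 + 54765047434897800 + 43812037947918240 + 36510031623265200 + 31294312819941600 + 27382523717448900 + 24340021082176800 + 21906018973959120 + 19914562703599200 + 18255015811632600 + 16850783826122400 + 15647156409970800 + 14604012649306080 + 13691261858724450 + 12885893514093600 + 12170010541088400 + 11529483670504800 + 10953009486979560 + 10431437606647200 + 9957281351799600 + 9524356075634400 + 9127507905816300 + 8762407589583648 + 8425391913061200 + 8113340360725600 + 7823578204985400 + 7553799646192800 + 7302006324653040 + 7066457733535200 + 6845630929362225 + 6638187567866400 + 6442946757046800 + 6258862563988320 + 6085005270544200 + 5920545668637600 + 5764741835252400 + 5616927942040800 + 5476504743489780 + 5342931457063200 + 5215718803323600 = 947817100178796463, so H_42 = 947817100178796463/219060189739591200; reducing by gcd(947817100178796463, 219060189739591200) = 77 gives 12309312989335019/2844937529085600 ≈ 4.32674. (The PNT-adjacent estimate ln(42) + γ ≈ 4.31489 matches within O(1/n).)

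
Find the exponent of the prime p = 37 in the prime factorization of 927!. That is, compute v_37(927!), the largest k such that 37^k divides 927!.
v_37(927!) = 25

Legendre's formula: v_p(n!) = Σ_{k ≥ 1} ⌊n / p^k⌋. For p = 37, n = 927, the terms are:
  ⌊927/37^1⌋ = ⌊927/37⌋ = 25
(the next term ⌊927/37^2⌋ = 0, terminating the sum). Summing: v_37(927!) = 25 = 25.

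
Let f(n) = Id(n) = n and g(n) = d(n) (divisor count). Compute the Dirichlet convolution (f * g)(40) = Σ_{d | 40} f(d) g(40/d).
(Id * d)(40) = 182

Divisors of 40: [1, 2, 4, 5, 8, 10, 20, 40]. For each d | 40:
  d = 1: Id(1) · d(40/1) = 1 · 8 = 8
  d = 2: Id(2) · d(40/2) = 2 · 6 = 12
  d = 4: Id(4) · d(40/4) = 4 · 4 = 16
  d = 5: Id(5) · d(40/5) = 5 · 4 = 20
  d = 8: Id(8) · d(40/8) = 8 · 2 = 16
  d = 10: Id(10) · d(40/10) = 10 · 3 = 30
  d = 20: Id(20) · d(40/20) = 20 · 2 = 40
  d = 40: Id(40) · d(40/40) = 40 · 1 = 40
Summing: (Id * d)(40) = 8 + 12 + 16 + 20 + 16 + 30 + 40 + 40 = 182.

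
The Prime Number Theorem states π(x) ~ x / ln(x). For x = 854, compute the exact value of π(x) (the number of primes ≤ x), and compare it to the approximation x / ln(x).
π(854) = 147;  x/ln(x) ≈ 126.52;  relative error ≈ 13.93%.

Directly count primes up to 854: π(854) = 147. The PNT approximation gives 854/ln(854) ≈ 854/6.74993 ≈ 126.52. Relative error (π(x) − x/ln(x)) / π(x) ≈ 13.93%; the approximation is known to undercount slightly (Li(x) is a better estimate).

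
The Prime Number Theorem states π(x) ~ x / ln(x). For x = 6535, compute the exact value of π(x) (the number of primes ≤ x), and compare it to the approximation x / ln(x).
π(6535) = 844;  x/ln(x) ≈ 743.89;  relative error ≈ 11.86%.

Directly count primes up to 6535: π(6535) = 844. The PNT approximation gives 6535/ln(6535) ≈ 6535/8.78493 ≈ 743.89. Relative error (π(x) − x/ln(x)) / π(x) ≈ 11.86%; the approximation is known to undercount slightly (Li(x) is a better estimate).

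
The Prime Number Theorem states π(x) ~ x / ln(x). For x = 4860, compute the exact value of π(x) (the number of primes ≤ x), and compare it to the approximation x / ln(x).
π(4860) = 650;  x/ln(x) ≈ 572.52;  relative error ≈ 11.92%.

Directly count primes up to 4860: π(4860) = 650. The PNT approximation gives 4860/ln(4860) ≈ 4860/8.48879 ≈ 572.52. Relative error (π(x) − x/ln(x)) / π(x) ≈ 11.92%; the approximation is known to undercount slightly (Li(x) is a better estimate).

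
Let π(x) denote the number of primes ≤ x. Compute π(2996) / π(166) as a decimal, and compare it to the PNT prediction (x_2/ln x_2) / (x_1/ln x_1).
π(2996)/π(166) = 429/38 ≈ 11.2895;  PNT prediction ≈ 11.5255.

π(166) = 38 and π(2996) = 429, so π(2996)/π(166) ≈ 11.2895. The PNT-predicted ratio is (2996/ln(2996)) / (166/ln(166)) ≈ 11.5255. The two agree to within a few percent, as expected.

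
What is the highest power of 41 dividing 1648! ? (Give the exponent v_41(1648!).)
v_41(1648!) = 40

Legendre's formula: v_p(n!) = Σ_{k ≥ 1} ⌊n / p^k⌋. For p = 41, n = 1648, the terms are:
  ⌊1648/41^1⌋ = ⌊1648/41⌋ = 40
(the next term ⌊1648/41^2⌋ = 0, terminating the sum). Summing: v_41(1648!) = 40 = 40.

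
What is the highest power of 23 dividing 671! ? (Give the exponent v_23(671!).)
v_23(671!) = 30

Legendre's formula: v_p(n!) = Σ_{k ≥ 1} ⌊n / p^k⌋. For p = 23, n = 671, the terms are:
  ⌊671/23^1⌋ = ⌊671/23⌋ = 29
  ⌊671/23^2⌋ = ⌊671/529⌋ = 1
(the next term ⌊671/23^3⌋ = 0, terminating the sum). Summing: v_23(671!) = 29 + 1 = 30.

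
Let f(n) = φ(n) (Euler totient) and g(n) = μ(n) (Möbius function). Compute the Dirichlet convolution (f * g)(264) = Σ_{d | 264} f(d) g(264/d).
(φ * μ)(264) = 18

Divisors of 264: [1, 2, 3, 4, 6, 8, 11, 12, 22, 24, 33, 44, 66, 88, 132, 264]. For each d | 264:
  d = 1: φ(1) · μ(264/1) = 1 · 0 = 0
  d = 2: φ(2) · μ(264/2) = 1 · 0 = 0
  d = 3: φ(3) · μ(264/3) = 2 · 0 = 0
  d = 4: φ(4) · μ(264/4) = 2 · -1 = -2
  d = 6: φ(6) · μ(264/6) = 2 · 0 = 0
  d = 8: φ(8) · μ(264/8) = 4 · 1 = 4
  d = 11: φ(11) · μ(264/11) = 10 · 0 = 0
  d = 12: φ(12) · μ(264/12) = 4 · 1 = 4
  d = 22: φ(22) · μ(264/22) = 10 · 0 = 0
  d = 24: φ(24) · μ(264/24) = 8 · -1 = -8
  d = 33: φ(33) · μ(264/33) = 20 · 0 = 0
  d = 44: φ(44) · μ(264/44) = 20 · 1 = 20
  d = 66: φ(66) · μ(264/66) = 20 · 0 = 0
  d = 88: φ(88) · μ(264/88) = 40 · -1 = -40
  d = 132: φ(132) · μ(264/132) = 40 · -1 = -40
  d = 264: φ(264) · μ(264/264) = 80 · 1 = 80
Summing: (φ * μ)(264) = 0 + 0 + 0 + -2 + 0 + 4 + 0 + 4 + 0 + -8 + 0 + 20 + 0 + -40 + -40 + 80 = 18.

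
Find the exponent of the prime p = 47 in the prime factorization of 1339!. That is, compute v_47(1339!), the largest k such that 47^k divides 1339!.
v_47(1339!) = 28

Legendre's formula: v_p(n!) = Σ_{k ≥ 1} ⌊n / p^k⌋. For p = 47, n = 1339, the terms are:
  ⌊1339/47^1⌋ = ⌊1339/47⌋ = 28
(the next term ⌊1339/47^2⌋ = 0, terminating the sum). Summing: v_47(1339!) = 28 = 28.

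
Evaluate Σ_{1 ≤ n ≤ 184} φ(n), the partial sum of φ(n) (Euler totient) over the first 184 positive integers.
Σ_{n ≤ 184} φ(n) = 10340

Compute φ(n) for each 1 ≤ n ≤ 184: φ(1) = 1, φ(2) = 1, φ(3) = 2, φ(4) = 2, φ(5) = 4, φ(6) = 2, φ(7) = 6, φ(8) = 4, φ(9) = 6, φ(10) = 4, φ(11) = 10, φ(12) = 4, φ(13) = 12, φ(14) = 6, φ(15) = 8, φ(16) = 8, φ(17) = 16, φ(18) = 6, φ(19) = 18, φ(20) = 8, φ(21) = 12, φ(22) = 10, φ(23) = 22, φ(24) = 8, φ(25) = 20, φ(26) = 12, φ(27) = 18, φ(28) = 12, φ(29) = 28, φ(30) = 8, φ(31) = 30, φ(32) = 16, φ(33) = 20, φ(34) = 16, φ(35) = 24, φ(36) = 12, φ(37) = 36, φ(38) = 18, φ(39) = 24, φ(40) = 16, φ(41) = 40, φ(42) = 12, φ(43) = 42, φ(44) = 20, φ(45) = 24, φ(46) = 22, φ(47) = 46, φ(48) = 16, φ(49) = 42, φ(50) = 20, φ(51) = 32, φ(52) = 24, φ(53) = 52, φ(54) = 18, φ(55) = 40, φ(56) = 24, φ(57) = 36, φ(58) = 28, φ(59) = 58, φ(60) = 16, φ(61) = 60, φ(62) = 30, φ(63) = 36, φ(64) = 32, φ(65) = 48, φ(66) = 20, φ(67) = 66, φ(68) = 32, φ(69) = 44, φ(70) = 24, φ(71) = 70, φ(72) = 24, φ(73) = 72, φ(74) = 36, φ(75) = 40, φ(76) = 36, φ(77) = 60, φ(78) = 24, φ(79) = 78, φ(80) = 32, φ(81) = 54, φ(82) = 40, φ(83) = 82, φ(84) = 24, φ(85) = 64, φ(86) = 42, φ(87) = 56, φ(88) = 40, φ(89) = 88, φ(90) = 24, φ(91) = 72, φ(92) = 44, φ(93) = 60, φ(94) = 46, φ(95) = 72, φ(96) = 32, φ(97) = 96, φ(98) = 42, φ(99) = 60, φ(100) = 40, φ(101) = 100, φ(102) = 32, φ(103) = 102, φ(104) = 48, φ(105) = 48, φ(106) = 52, φ(107) = 106, φ(108) = 36, φ(109) = 108, φ(110) = 40, φ(111) = 72, φ(112) = 48, φ(113) = 112, φ(114) = 36, φ(115) = 88, φ(116) = 56, φ(117) = 72, φ(118) = 58, φ(119) = 96, φ(120) = 32, φ(121) = 110, φ(122) = 60, φ(123) = 80, φ(124) = 60, φ(125) = 100, φ(126) = 36, φ(127) = 126, φ(128) = 64, φ(129) = 84, φ(130) = 48, φ(131) = 130, φ(132) = 40, φ(133) = 108, φ(134) = 66, φ(135) = 72, φ(136) = 64, φ(137) = 136, φ(138) = 44, φ(139) = 138, φ(140) = 48, φ(141) = 92, φ(142) = 70, φ(143) = 120, φ(144) = 48, φ(145) = 112, φ(146) = 72, φ(147) = 84, φ(148) = 72, φ(149) = 148, φ(150) = 40, φ(151) = 150, φ(152) = 72, φ(153) = 96, φ(154) = 60, φ(155) = 120, φ(156) = 48, φ(157) = 156, φ(158) = 78, φ(159) = 104, φ(160) = 64, φ(161) = 132, φ(162) = 54, φ(163) = 162, φ(164) = 80, φ(165) = 80, φ(166) = 82, φ(167) = 166, φ(168) = 48, φ(169) = 156, φ(170) = 64, φ(171) = 108, φ(172) = 84, φ(173) = 172, φ(174) = 56, φ(175) = 120, φ(176) = 80, φ(177) = 116, φ(178) = 88, φ(179) = 178, φ(180) = 48, φ(181) = 180, φ(182) = 72, φ(183) = 120, φ(184) = 88. Summing all 184 values: 10340. (Average order: Σ_{n ≤ x} φ(n) ~ (3/π²) x². For x = 184, (3/π²)·184² ≈ 10290.99.)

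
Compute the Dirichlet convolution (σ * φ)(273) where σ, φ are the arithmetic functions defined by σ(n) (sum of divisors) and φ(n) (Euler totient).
(σ * φ)(273) = 2184

Divisors of 273: [1, 3, 7, 13, 21, 39, 91, 273]. For each d | 273:
  d = 1: σ(1) · φ(273/1) = 1 · 144 = 144
  d = 3: σ(3) · φ(273/3) = 4 · 72 = 288
  d = 7: σ(7) · φ(273/7) = 8 · 24 = 192
  d = 13: σ(13) · φ(273/13) = 14 · 12 = 168
  d = 21: σ(21) · φ(273/21) = 32 · 12 = 384
  d = 39: σ(39) · φ(273/39) = 56 · 6 = 336
  d = 91: σ(91) · φ(273/91) = 112 · 2 = 224
  d = 273: σ(273) · φ(273/273) = 448 · 1 = 448
Summing: (σ * φ)(273) = 144 + 288 + 192 + 168 + 384 + 336 + 224 + 448 = 2184.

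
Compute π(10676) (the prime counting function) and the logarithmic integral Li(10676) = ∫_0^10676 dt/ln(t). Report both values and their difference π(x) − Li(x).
π(10676) = 1302;  Li(10676) ≈ 1319.27;  π(x) − Li(x) ≈ -17.27.

Direct count of primes ≤ 10676 gives π(10676) = 1302. Numerical evaluation of the logarithmic integral gives Li(10676) ≈ 1319.27. The difference π(x) − Li(x) ≈ -17.27 is typically negative for small/moderate x (Li(x) overestimates), though Littlewood's theorem shows this sign changes infinitely often.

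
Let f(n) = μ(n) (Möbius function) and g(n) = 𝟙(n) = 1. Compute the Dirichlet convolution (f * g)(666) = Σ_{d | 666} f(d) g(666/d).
(μ * 𝟙)(666) = 0

Divisors of 666: [1, 2, 3, 6, 9, 18, 37, 74, 111, 222, 333, 666]. For each d | 666:
  d = 1: μ(1) · 𝟙(666/1) = 1 · 1 = 1
  d = 2: μ(2) · 𝟙(666/2) = -1 · 1 = -1
  d = 3: μ(3) · 𝟙(666/3) = -1 · 1 = -1
  d = 6: μ(6) · 𝟙(666/6) = 1 · 1 = 1
  d = 9: μ(9) · 𝟙(666/9) = 0 · 1 = 0
  d = 18: μ(18) · 𝟙(666/18) = 0 · 1 = 0
  d = 37: μ(37) · 𝟙(666/37) = -1 · 1 = -1
  d = 74: μ(74) · 𝟙(666/74) = 1 · 1 = 1
  d = 111: μ(111) · 𝟙(666/111) = 1 · 1 = 1
  d = 222: μ(222) · 𝟙(666/222) = -1 · 1 = -1
  d = 333: μ(333) · 𝟙(666/333) = 0 · 1 = 0
  d = 666: μ(666) · 𝟙(666/666) = 0 · 1 = 0
Summing: (μ * 𝟙)(666) = 1 + -1 + -1 + 1 + 0 + 0 + -1 + 1 + 1 + -1 + 0 + 0 = 0.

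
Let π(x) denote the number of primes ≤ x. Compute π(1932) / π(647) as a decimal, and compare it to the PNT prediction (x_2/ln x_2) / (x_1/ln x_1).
π(1932)/π(647) = 294/118 ≈ 2.4915;  PNT prediction ≈ 2.5543.

π(647) = 118 and π(1932) = 294, so π(1932)/π(647) ≈ 2.4915. The PNT-predicted ratio is (1932/ln(1932)) / (647/ln(647)) ≈ 2.5543. The two agree to within a few percent, as expected.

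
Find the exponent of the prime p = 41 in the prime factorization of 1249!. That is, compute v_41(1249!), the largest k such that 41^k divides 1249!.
v_41(1249!) = 30

Legendre's formula: v_p(n!) = Σ_{k ≥ 1} ⌊n / p^k⌋. For p = 41, n = 1249, the terms are:
  ⌊1249/41^1⌋ = ⌊1249/41⌋ = 30
(the next term ⌊1249/41^2⌋ = 0, terminating the sum). Summing: v_41(1249!) = 30 = 30.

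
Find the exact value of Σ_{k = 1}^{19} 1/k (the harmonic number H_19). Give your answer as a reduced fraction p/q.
H_19 = 275295799/77597520

Direct summation: H_19 = 1 + 1/2 + ... + 1/19. The least common denominator is lcm(1, ..., 19) = 232792560; over this denominator the numerator is 232792560 + 116396280 + 77597520 + 58198140 + 46558512 + 38798760 + 33256080 + 29099070 + 25865840 + 23279256 + 21162960 + 19399380 + 17907120 + 16628040 + 15519504 + 14549535 + 13693680 + 12932920 + 12252240 = 825887397, so H_19 = 825887397/232792560; reducing by gcd(825887397, 232792560) = 3 gives 275295799/77597520 ≈ 3.54774. (The PNT-adjacent estimate ln(19) + γ ≈ 3.52165 matches within O(1/n).)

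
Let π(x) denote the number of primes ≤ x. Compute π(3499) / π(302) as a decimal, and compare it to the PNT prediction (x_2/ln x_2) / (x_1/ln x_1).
π(3499)/π(302) = 489/62 ≈ 7.8871;  PNT prediction ≈ 8.1078.

π(302) = 62 and π(3499) = 489, so π(3499)/π(302) ≈ 7.8871. The PNT-predicted ratio is (3499/ln(3499)) / (302/ln(302)) ≈ 8.1078. The two agree to within a few percent, as expected.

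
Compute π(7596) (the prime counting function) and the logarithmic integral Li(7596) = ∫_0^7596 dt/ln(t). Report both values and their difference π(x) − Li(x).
π(7596) = 965;  Li(7596) ≈ 981.33;  π(x) − Li(x) ≈ -16.33.

Direct count of primes ≤ 7596 gives π(7596) = 965. Numerical evaluation of the logarithmic integral gives Li(7596) ≈ 981.33. The difference π(x) − Li(x) ≈ -16.33 is typically negative for small/moderate x (Li(x) overestimates), though Littlewood's theorem shows this sign changes infinitely often.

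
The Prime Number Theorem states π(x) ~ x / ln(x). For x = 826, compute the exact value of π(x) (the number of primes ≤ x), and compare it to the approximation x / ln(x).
π(826) = 143;  x/ln(x) ≈ 122.98;  relative error ≈ 14.00%.

Directly count primes up to 826: π(826) = 143. The PNT approximation gives 826/ln(826) ≈ 826/6.71659 ≈ 122.98. Relative error (π(x) − x/ln(x)) / π(x) ≈ 14.00%; the approximation is known to undercount slightly (Li(x) is a better estimate).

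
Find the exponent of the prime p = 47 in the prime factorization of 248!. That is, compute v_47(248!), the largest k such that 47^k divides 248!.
v_47(248!) = 5

Legendre's formula: v_p(n!) = Σ_{k ≥ 1} ⌊n / p^k⌋. For p = 47, n = 248, the terms are:
  ⌊248/47^1⌋ = ⌊248/47⌋ = 5
(the next term ⌊248/47^2⌋ = 0, terminating the sum). Summing: v_47(248!) = 5 = 5.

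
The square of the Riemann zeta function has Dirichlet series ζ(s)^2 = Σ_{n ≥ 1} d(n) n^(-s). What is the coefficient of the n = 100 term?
d(100) = 9

ζ(s)^2 = (Σ 1/m^s)(Σ 1/k^s). The coefficient of 1/n^s in the product is the number of ordered pairs (m, k) with mk = n, which equals d(n). For n = 100, divisors are [1, 2, 4, 5, 10, 20, 25, 50, 100], so d(100) = 9.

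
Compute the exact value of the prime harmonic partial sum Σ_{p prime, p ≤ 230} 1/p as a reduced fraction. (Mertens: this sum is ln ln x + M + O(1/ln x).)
Σ 1/p = 37527519788898476695193360507423991967783840502510585362878348092116031948860199524739442233/19078266889580195013601891820992757757219839668357012055907516904309700014933909014729740190

π(230) = 50, so the primes ≤ 230 are [2, 3, 5, 7, 11, 13, 17, 19, 23, 29, 31, 37, 41, 43, 47, 53, 59, 61, 67, 71, 73, 79, 83, 89, 97, 101, 103, 107, 109, 113, 127, 131, 137, 139, 149, 151, 157, 163, 167, 173, 179, 181, 191, 193, 197, 199, 211, 223, 227, 229]. Summing 1/p over these primes: 37527519788898476695193360507423991967783840502510585362878348092116031948860199524739442233/19078266889580195013601891820992757757219839668357012055907516904309700014933909014729740190 ≈ 1.9670. Mertens estimate ln ln(230) + 0.2615 ≈ 1.9549.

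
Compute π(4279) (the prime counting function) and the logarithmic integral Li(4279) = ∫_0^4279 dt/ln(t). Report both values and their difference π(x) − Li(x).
π(4279) = 587;  Li(4279) ≈ 598.87;  π(x) − Li(x) ≈ -11.87.

Direct count of primes ≤ 4279 gives π(4279) = 587. Numerical evaluation of the logarithmic integral gives Li(4279) ≈ 598.87. The difference π(x) − Li(x) ≈ -11.87 is typically negative for small/moderate x (Li(x) overestimates), though Littlewood's theorem shows this sign changes infinitely often.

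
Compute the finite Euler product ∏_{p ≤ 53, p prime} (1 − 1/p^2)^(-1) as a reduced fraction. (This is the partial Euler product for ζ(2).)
∏ = 35034630647548196605993834769/21373637931227167970033664000

The primes p ≤ 53 are [2, 3, 5, 7, 11, 13, 17, 19, 23, 29, 31, 37, 41, 43, 47, 53]. For each prime, (1 − 1/p^2)^(-1) = p^2 / (p^2 − 1). The product is (1 − 1/2^2)^(-1), (1 − 1/3^2)^(-1), (1 − 1/5^2)^(-1), (1 − 1/7^2)^(-1), (1 − 1/11^2)^(-1), (1 − 1/13^2)^(-1), (1 − 1/17^2)^(-1), (1 − 1/19^2)^(-1), (1 − 1/23^2)^(-1), (1 − 1/29^2)^(-1), (1 − 1/31^2)^(-1), (1 − 1/37^2)^(-1), (1 − 1/41^2)^(-1), (1 − 1/43^2)^(-1), (1 − 1/47^2)^(-1), (1 − 1/53^2)^(-1) = ∏ p^2 / (p^2 − 1) = 35034630647548196605993834769/21373637931227167970033664000.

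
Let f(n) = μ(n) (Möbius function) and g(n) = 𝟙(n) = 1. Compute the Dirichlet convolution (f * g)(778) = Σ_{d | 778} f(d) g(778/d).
(μ * 𝟙)(778) = 0

Divisors of 778: [1, 2, 389, 778]. For each d | 778:
  d = 1: μ(1) · 𝟙(778/1) = 1 · 1 = 1
  d = 2: μ(2) · 𝟙(778/2) = -1 · 1 = -1
  d = 389: μ(389) · 𝟙(778/389) = -1 · 1 = -1
  d = 778: μ(778) · 𝟙(778/778) = 1 · 1 = 1
Summing: (μ * 𝟙)(778) = 1 + -1 + -1 + 1 = 0.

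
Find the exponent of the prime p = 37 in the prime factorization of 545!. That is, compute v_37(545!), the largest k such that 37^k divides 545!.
v_37(545!) = 14

Legendre's formula: v_p(n!) = Σ_{k ≥ 1} ⌊n / p^k⌋. For p = 37, n = 545, the terms are:
  ⌊545/37^1⌋ = ⌊545/37⌋ = 14
(the next term ⌊545/37^2⌋ = 0, terminating the sum). Summing: v_37(545!) = 14 = 14.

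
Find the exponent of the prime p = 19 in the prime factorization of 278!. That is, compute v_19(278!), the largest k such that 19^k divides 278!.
v_19(278!) = 14

Legendre's formula: v_p(n!) = Σ_{k ≥ 1} ⌊n / p^k⌋. For p = 19, n = 278, the terms are:
  ⌊278/19^1⌋ = ⌊278/19⌋ = 14
(the next term ⌊278/19^2⌋ = 0, terminating the sum). Summing: v_19(278!) = 14 = 14.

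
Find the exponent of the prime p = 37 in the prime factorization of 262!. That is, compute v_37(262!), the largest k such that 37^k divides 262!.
v_37(262!) = 7

Legendre's formula: v_p(n!) = Σ_{k ≥ 1} ⌊n / p^k⌋. For p = 37, n = 262, the terms are:
  ⌊262/37^1⌋ = ⌊262/37⌋ = 7
(the next term ⌊262/37^2⌋ = 0, terminating the sum). Summing: v_37(262!) = 7 = 7.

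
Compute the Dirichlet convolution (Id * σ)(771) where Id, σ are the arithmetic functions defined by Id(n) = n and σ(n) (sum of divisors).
(Id * σ)(771) = 3605

Divisors of 771: [1, 3, 257, 771]. For each d | 771:
  d = 1: Id(1) · σ(771/1) = 1 · 1032 = 1032
  d = 3: Id(3) · σ(771/3) = 3 · 258 = 774
  d = 257: Id(257) · σ(771/257) = 257 · 4 = 1028
  d = 771: Id(771) · σ(771/771) = 771 · 1 = 771
Summing: (Id * σ)(771) = 1032 + 774 + 1028 + 771 = 3605.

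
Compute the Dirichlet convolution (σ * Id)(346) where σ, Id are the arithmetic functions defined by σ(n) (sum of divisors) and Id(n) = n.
(σ * Id)(346) = 1735

Divisors of 346: [1, 2, 173, 346]. For each d | 346:
  d = 1: σ(1) · Id(346/1) = 1 · 346 = 346
  d = 2: σ(2) · Id(346/2) = 3 · 173 = 519
  d = 173: σ(173) · Id(346/173) = 174 · 2 = 348
  d = 346: σ(346) · Id(346/346) = 522 · 1 = 522
Summing: (σ * Id)(346) = 346 + 519 + 348 + 522 = 1735.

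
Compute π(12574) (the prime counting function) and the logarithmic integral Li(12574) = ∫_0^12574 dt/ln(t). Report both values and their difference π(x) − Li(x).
π(12574) = 1501;  Li(12574) ≈ 1522.06;  π(x) − Li(x) ≈ -21.06.

Direct count of primes ≤ 12574 gives π(12574) = 1501. Numerical evaluation of the logarithmic integral gives Li(12574) ≈ 1522.06. The difference π(x) − Li(x) ≈ -21.06 is typically negative for small/moderate x (Li(x) overestimates), though Littlewood's theorem shows this sign changes infinitely often.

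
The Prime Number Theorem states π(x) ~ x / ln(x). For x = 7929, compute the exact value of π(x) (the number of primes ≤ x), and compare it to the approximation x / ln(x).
π(7929) = 1001;  x/ln(x) ≈ 883.13;  relative error ≈ 11.78%.

Directly count primes up to 7929: π(7929) = 1001. The PNT approximation gives 7929/ln(7929) ≈ 7929/8.97828 ≈ 883.13. Relative error (π(x) − x/ln(x)) / π(x) ≈ 11.78%; the approximation is known to undercount slightly (Li(x) is a better estimate).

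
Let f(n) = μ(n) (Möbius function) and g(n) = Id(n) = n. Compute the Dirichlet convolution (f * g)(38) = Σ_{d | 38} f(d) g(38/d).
(μ * Id)(38) = 18

Divisors of 38: [1, 2, 19, 38]. For each d | 38:
  d = 1: μ(1) · Id(38/1) = 1 · 38 = 38
  d = 2: μ(2) · Id(38/2) = -1 · 19 = -19
  d = 19: μ(19) · Id(38/19) = -1 · 2 = -2
  d = 38: μ(38) · Id(38/38) = 1 · 1 = 1
Summing: (μ * Id)(38) = 38 + -19 + -2 + 1 = 18.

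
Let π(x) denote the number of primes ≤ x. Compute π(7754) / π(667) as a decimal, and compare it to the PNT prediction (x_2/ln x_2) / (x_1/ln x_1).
π(7754)/π(667) = 983/121 ≈ 8.1240;  PNT prediction ≈ 8.4409.

π(667) = 121 and π(7754) = 983, so π(7754)/π(667) ≈ 8.1240. The PNT-predicted ratio is (7754/ln(7754)) / (667/ln(667)) ≈ 8.4409. The two agree to within a few percent, as expected.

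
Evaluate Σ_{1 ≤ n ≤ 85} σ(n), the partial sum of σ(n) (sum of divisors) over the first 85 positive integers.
Σ_{n ≤ 85} σ(n) = 5977

Compute σ(n) for each 1 ≤ n ≤ 85: σ(1) = 1, σ(2) = 3, σ(3) = 4, σ(4) = 7, σ(5) = 6, σ(6) = 12, σ(7) = 8, σ(8) = 15, σ(9) = 13, σ(10) = 18, σ(11) = 12, σ(12) = 28, σ(13) = 14, σ(14) = 24, σ(15) = 24, σ(16) = 31, σ(17) = 18, σ(18) = 39, σ(19) = 20, σ(20) = 42, σ(21) = 32, σ(22) = 36, σ(23) = 24, σ(24) = 60, σ(25) = 31, σ(26) = 42, σ(27) = 40, σ(28) = 56, σ(29) = 30, σ(30) = 72, σ(31) = 32, σ(32) = 63, σ(33) = 48, σ(34) = 54, σ(35) = 48, σ(36) = 91, σ(37) = 38, σ(38) = 60, σ(39) = 56, σ(40) = 90, σ(41) = 42, σ(42) = 96, σ(43) = 44, σ(44) = 84, σ(45) = 78, σ(46) = 72, σ(47) = 48, σ(48) = 124, σ(49) = 57, σ(50) = 93, σ(51) = 72, σ(52) = 98, σ(53) = 54, σ(54) = 120, σ(55) = 72, σ(56) = 120, σ(57) = 80, σ(58) = 90, σ(59) = 60, σ(60) = 168, σ(61) = 62, σ(62) = 96, σ(63) = 104, σ(64) = 127, σ(65) = 84, σ(66) = 144, σ(67) = 68, σ(68) = 126, σ(69) = 96, σ(70) = 144, σ(71) = 72, σ(72) = 195, σ(73) = 74, σ(74) = 114, σ(75) = 124, σ(76) = 140, σ(77) = 96, σ(78) = 168, σ(79) = 80, σ(80) = 186, σ(81) = 121, σ(82) = 126, σ(83) = 84, σ(84) = 224, σ(85) = 108. Summing all 85 values: 5977. (Average order: Σ_{n ≤ x} σ(n) ~ (π²/12) x². For x = 85, (π²/12)·85² ≈ 5942.32.)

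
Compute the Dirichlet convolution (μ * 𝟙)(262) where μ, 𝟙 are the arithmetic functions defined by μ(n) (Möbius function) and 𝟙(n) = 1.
(μ * 𝟙)(262) = 0

Divisors of 262: [1, 2, 131, 262]. For each d | 262:
  d = 1: μ(1) · 𝟙(262/1) = 1 · 1 = 1
  d = 2: μ(2) · 𝟙(262/2) = -1 · 1 = -1
  d = 131: μ(131) · 𝟙(262/131) = -1 · 1 = -1
  d = 262: μ(262) · 𝟙(262/262) = 1 · 1 = 1
Summing: (μ * 𝟙)(262) = 1 + -1 + -1 + 1 = 0.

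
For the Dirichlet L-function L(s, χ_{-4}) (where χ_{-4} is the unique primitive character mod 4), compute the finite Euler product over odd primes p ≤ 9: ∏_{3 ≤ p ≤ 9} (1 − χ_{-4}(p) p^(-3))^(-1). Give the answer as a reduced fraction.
∏ = 165375/170624

The odd primes p ≤ 9 are [3, 5, 7]. For each, χ(p) = 1 if p ≡ 1 mod 4, χ(p) = −1 if p ≡ 3 mod 4. Taking (1 − χ(p)/p^3)^(-1) = p^3/(p^3 − χ(p)): (1 − (-1)/3^3)^(-1) · (1 − (1)/5^3)^(-1) · (1 − (-1)/7^3)^(-1) = 165375/170624.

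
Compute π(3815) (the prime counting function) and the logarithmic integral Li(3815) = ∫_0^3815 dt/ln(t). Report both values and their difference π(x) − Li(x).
π(3815) = 529;  Li(3815) ≈ 543.00;  π(x) − Li(x) ≈ -14.00.

Direct count of primes ≤ 3815 gives π(3815) = 529. Numerical evaluation of the logarithmic integral gives Li(3815) ≈ 543.00. The difference π(x) − Li(x) ≈ -14.00 is typically negative for small/moderate x (Li(x) overestimates), though Littlewood's theorem shows this sign changes infinitely often.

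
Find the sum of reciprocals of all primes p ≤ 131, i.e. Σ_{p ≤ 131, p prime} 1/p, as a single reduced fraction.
Σ 1/p = 980956909242278731029785409368357903506317057050081/525896479052627740771371797072411912900610967452630

π(131) = 32, so the primes ≤ 131 are [2, 3, 5, 7, 11, 13, 17, 19, 23, 29, 31, 37, 41, 43, 47, 53, 59, 61, 67, 71, 73, 79, 83, 89, 97, 101, 103, 107, 109, 113, 127, 131]. Summing 1/p over these primes: 980956909242278731029785409368357903506317057050081/525896479052627740771371797072411912900610967452630 ≈ 1.8653. Mertens estimate ln ln(131) + 0.2615 ≈ 1.8457.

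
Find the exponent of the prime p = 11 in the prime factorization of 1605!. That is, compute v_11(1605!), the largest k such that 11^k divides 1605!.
v_11(1605!) = 159

Legendre's formula: v_p(n!) = Σ_{k ≥ 1} ⌊n / p^k⌋. For p = 11, n = 1605, the terms are:
  ⌊1605/11^1⌋ = ⌊1605/11⌋ = 145
  ⌊1605/11^2⌋ = ⌊1605/121⌋ = 13
  ⌊1605/11^3⌋ = ⌊1605/1331⌋ = 1
(the next term ⌊1605/11^4⌋ = 0, terminating the sum). Summing: v_11(1605!) = 145 + 13 + 1 = 159.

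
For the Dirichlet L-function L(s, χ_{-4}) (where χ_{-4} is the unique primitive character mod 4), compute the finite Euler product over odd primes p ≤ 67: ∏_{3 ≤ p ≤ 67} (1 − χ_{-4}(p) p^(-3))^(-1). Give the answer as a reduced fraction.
∏ = 497044101252700953274063170881740849527845657594881/512972994773739111227016105418519405174088647311360

The odd primes p ≤ 67 are [3, 5, 7, 11, 13, 17, 19, 23, 29, 31, 37, 41, 43, 47, 53, 59, 61, 67]. For each, χ(p) = 1 if p ≡ 1 mod 4, χ(p) = −1 if p ≡ 3 mod 4. Taking (1 − χ(p)/p^3)^(-1) = p^3/(p^3 − χ(p)): (1 − (-1)/3^3)^(-1) · (1 − (1)/5^3)^(-1) · (1 − (-1)/7^3)^(-1) · (1 − (-1)/11^3)^(-1) · (1 − (1)/13^3)^(-1) · (1 − (1)/17^3)^(-1) · (1 − (-1)/19^3)^(-1) · (1 − (-1)/23^3)^(-1) · (1 − (1)/29^3)^(-1) · (1 − (-1)/31^3)^(-1) · (1 − (1)/37^3)^(-1) · (1 − (1)/41^3)^(-1) · (1 − (-1)/43^3)^(-1) · (1 − (-1)/47^3)^(-1) · (1 − (1)/53^3)^(-1) · (1 − (-1)/59^3)^(-1) · (1 − (1)/61^3)^(-1) · (1 − (-1)/67^3)^(-1) = 497044101252700953274063170881740849527845657594881/512972994773739111227016105418519405174088647311360.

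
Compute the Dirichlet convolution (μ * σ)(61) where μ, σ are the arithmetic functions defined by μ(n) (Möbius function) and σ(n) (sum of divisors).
(μ * σ)(61) = 61

Divisors of 61: [1, 61]. For each d | 61:
  d = 1: μ(1) · σ(61/1) = 1 · 62 = 62
  d = 61: μ(61) · σ(61/61) = -1 · 1 = -1
Summing: (μ * σ)(61) = 62 + -1 = 61.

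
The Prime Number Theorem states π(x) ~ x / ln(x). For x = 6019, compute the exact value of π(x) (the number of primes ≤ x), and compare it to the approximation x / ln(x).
π(6019) = 785;  x/ln(x) ≈ 691.63;  relative error ≈ 11.89%.

Directly count primes up to 6019: π(6019) = 785. The PNT approximation gives 6019/ln(6019) ≈ 6019/8.70268 ≈ 691.63. Relative error (π(x) − x/ln(x)) / π(x) ≈ 11.89%; the approximation is known to undercount slightly (Li(x) is a better estimate).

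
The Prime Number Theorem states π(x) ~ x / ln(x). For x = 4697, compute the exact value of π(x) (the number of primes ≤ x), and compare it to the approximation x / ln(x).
π(4697) = 634;  x/ln(x) ≈ 555.55;  relative error ≈ 12.37%.

Directly count primes up to 4697: π(4697) = 634. The PNT approximation gives 4697/ln(4697) ≈ 4697/8.45468 ≈ 555.55. Relative error (π(x) − x/ln(x)) / π(x) ≈ 12.37%; the approximation is known to undercount slightly (Li(x) is a better estimate).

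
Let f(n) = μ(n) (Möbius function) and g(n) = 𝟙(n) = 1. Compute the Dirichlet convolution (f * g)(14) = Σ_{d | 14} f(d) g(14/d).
(μ * 𝟙)(14) = 0

Divisors of 14: [1, 2, 7, 14]. For each d | 14:
  d = 1: μ(1) · 𝟙(14/1) = 1 · 1 = 1
  d = 2: μ(2) · 𝟙(14/2) = -1 · 1 = -1
  d = 7: μ(7) · 𝟙(14/7) = -1 · 1 = -1
  d = 14: μ(14) · 𝟙(14/14) = 1 · 1 = 1
Summing: (μ * 𝟙)(14) = 1 + -1 + -1 + 1 = 0.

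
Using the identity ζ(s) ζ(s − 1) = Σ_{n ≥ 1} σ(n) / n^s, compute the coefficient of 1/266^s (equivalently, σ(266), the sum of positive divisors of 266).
σ(266) = 480

In the product (Σ m^0/m^s)(Σ k / k^s) = Σ (Σ_{d | n} d) / n^s, the coefficient of 1/n^s is σ(n) = Σ_{d | n} d. For n = 266, divisors are [1, 2, 7, 14, 19, 38, 133, 266]; summing: σ(266) = 480.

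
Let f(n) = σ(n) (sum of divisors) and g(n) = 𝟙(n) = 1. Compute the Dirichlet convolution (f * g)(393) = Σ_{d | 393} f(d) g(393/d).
(σ * 𝟙)(393) = 665

Divisors of 393: [1, 3, 131, 393]. For each d | 393:
  d = 1: σ(1) · 𝟙(393/1) = 1 · 1 = 1
  d = 3: σ(3) · 𝟙(393/3) = 4 · 1 = 4
  d = 131: σ(131) · 𝟙(393/131) = 132 · 1 = 132
  d = 393: σ(393) · 𝟙(393/393) = 528 · 1 = 528
Summing: (σ * 𝟙)(393) = 1 + 4 + 132 + 528 = 665.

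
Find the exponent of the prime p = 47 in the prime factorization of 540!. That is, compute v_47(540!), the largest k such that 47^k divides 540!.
v_47(540!) = 11

Legendre's formula: v_p(n!) = Σ_{k ≥ 1} ⌊n / p^k⌋. For p = 47, n = 540, the terms are:
  ⌊540/47^1⌋ = ⌊540/47⌋ = 11
(the next term ⌊540/47^2⌋ = 0, terminating the sum). Summing: v_47(540!) = 11 = 11.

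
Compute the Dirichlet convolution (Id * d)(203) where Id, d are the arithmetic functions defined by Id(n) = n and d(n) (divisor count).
(Id * d)(203) = 279

Divisors of 203: [1, 7, 29, 203]. For each d | 203:
  d = 1: Id(1) · d(203/1) = 1 · 4 = 4
  d = 7: Id(7) · d(203/7) = 7 · 2 = 14
  d = 29: Id(29) · d(203/29) = 29 · 2 = 58
  d = 203: Id(203) · d(203/203) = 203 · 1 = 203
Summing: (Id * d)(203) = 4 + 14 + 58 + 203 = 279.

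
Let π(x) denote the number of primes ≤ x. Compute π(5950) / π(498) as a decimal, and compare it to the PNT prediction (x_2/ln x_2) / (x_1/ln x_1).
π(5950)/π(498) = 780/94 ≈ 8.2979;  PNT prediction ≈ 8.5378.

π(498) = 94 and π(5950) = 780, so π(5950)/π(498) ≈ 8.2979. The PNT-predicted ratio is (5950/ln(5950)) / (498/ln(498)) ≈ 8.5378. The two agree to within a few percent, as expected.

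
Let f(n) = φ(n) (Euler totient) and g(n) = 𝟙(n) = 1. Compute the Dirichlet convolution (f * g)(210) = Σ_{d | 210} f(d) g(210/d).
(φ * 𝟙)(210) = 210

Divisors of 210: [1, 2, 3, 5, 6, 7, 10, 14, 15, 21, 30, 35, 42, 70, 105, 210]. For each d | 210:
  d = 1: φ(1) · 𝟙(210/1) = 1 · 1 = 1
  d = 2: φ(2) · 𝟙(210/2) = 1 · 1 = 1
  d = 3: φ(3) · 𝟙(210/3) = 2 · 1 = 2
  d = 5: φ(5) · 𝟙(210/5) = 4 · 1 = 4
  d = 6: φ(6) · 𝟙(210/6) = 2 · 1 = 2
  d = 7: φ(7) · 𝟙(210/7) = 6 · 1 = 6
  d = 10: φ(10) · 𝟙(210/10) = 4 · 1 = 4
  d = 14: φ(14) · 𝟙(210/14) = 6 · 1 = 6
  d = 15: φ(15) · 𝟙(210/15) = 8 · 1 = 8
  d = 21: φ(21) · 𝟙(210/21) = 12 · 1 = 12
  d = 30: φ(30) · 𝟙(210/30) = 8 · 1 = 8
  d = 35: φ(35) · 𝟙(210/35) = 24 · 1 = 24
  d = 42: φ(42) · 𝟙(210/42) = 12 · 1 = 12
  d = 70: φ(70) · 𝟙(210/70) = 24 · 1 = 24
  d = 105: φ(105) · 𝟙(210/105) = 48 · 1 = 48
  d = 210: φ(210) · 𝟙(210/210) = 48 · 1 = 48
Summing: (φ * 𝟙)(210) = 1 + 1 + 2 + 4 + 2 + 6 + 4 + 6 + 8 + 12 + 8 + 24 + 12 + 24 + 48 + 48 = 210.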